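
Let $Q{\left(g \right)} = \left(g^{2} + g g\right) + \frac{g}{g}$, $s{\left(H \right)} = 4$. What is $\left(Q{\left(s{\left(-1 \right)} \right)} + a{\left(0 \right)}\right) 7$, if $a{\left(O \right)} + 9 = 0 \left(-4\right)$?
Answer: $168$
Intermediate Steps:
$a{\left(O \right)} = -9$ ($a{\left(O \right)} = -9 + 0 \left(-4\right) = -9 + 0 = -9$)
$Q{\left(g \right)} = 1 + 2 g^{2}$ ($Q{\left(g \right)} = \left(g^{2} + g^{2}\right) + 1 = 2 g^{2} + 1 = 1 + 2 g^{2}$)
$\left(Q{\left(s{\left(-1 \right)} \right)} + a{\left(0 \right)}\right) 7 = \left(\left(1 + 2 \cdot 4^{2}\right) - 9\right) 7 = \left(\left(1 + 2 \cdot 16\right) - 9\right) 7 = \left(\left(1 + 32\right) - 9\right) 7 = \left(33 - 9\right) 7 = 24 \cdot 7 = 168$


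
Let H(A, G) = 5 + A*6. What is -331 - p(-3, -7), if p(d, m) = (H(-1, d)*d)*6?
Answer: -349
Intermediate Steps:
H(A, G) = 5 + 6*A
p(d, m) = -6*d (p(d, m) = ((5 + 6*(-1))*d)*6 = ((5 - 6)*d)*6 = -d*6 = -6*d)
-331 - p(-3, -7) = -331 - (-6)*(-3) = -331 - 1*18 = -331 - 18 = -349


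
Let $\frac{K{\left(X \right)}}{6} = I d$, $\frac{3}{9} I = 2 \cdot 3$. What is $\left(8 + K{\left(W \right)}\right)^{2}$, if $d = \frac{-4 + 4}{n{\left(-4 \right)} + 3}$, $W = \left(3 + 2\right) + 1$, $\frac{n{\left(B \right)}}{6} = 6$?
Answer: $64$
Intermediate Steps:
$n{\left(B \right)} = 36$ ($n{\left(B \right)} = 6 \cdot 6 = 36$)
$W = 6$ ($W = 5 + 1 = 6$)
$I = 18$ ($I = 3 \cdot 2 \cdot 3 = 3 \cdot 6 = 18$)
$d = 0$ ($d = \frac{-4 + 4}{36 + 3} = \frac{0}{39} = 0 \cdot \frac{1}{39} = 0$)
$K{\left(X \right)} = 0$ ($K{\left(X \right)} = 6 \cdot 18 \cdot 0 = 6 \cdot 0 = 0$)
$\left(8 + K{\left(W \right)}\right)^{2} = \left(8 + 0\right)^{2} = 8^{2} = 64$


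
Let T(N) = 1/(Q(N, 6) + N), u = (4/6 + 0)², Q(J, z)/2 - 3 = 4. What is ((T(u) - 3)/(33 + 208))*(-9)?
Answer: 3429/31330 ≈ 0.10945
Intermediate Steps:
Q(J, z) = 14 (Q(J, z) = 6 + 2*4 = 6 + 8 = 14)
u = 4/9 (u = (4*(⅙) + 0)² = (⅔ + 0)² = (⅔)² = 4/9 ≈ 0.44444)
T(N) = 1/(14 + N)
((T(u) - 3)/(33 + 208))*(-9) = ((1/(14 + 4/9) - 3)/(33 + 208))*(-9) = ((1/(130/9) - 3)/241)*(-9) = ((9/130 - 3)*(1/241))*(-9) = -381/130*1/241*(-9) = -381/31330*(-9) = 3429/31330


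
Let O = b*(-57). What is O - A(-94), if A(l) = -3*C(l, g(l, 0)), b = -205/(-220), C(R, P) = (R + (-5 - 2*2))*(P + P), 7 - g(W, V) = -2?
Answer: -247065/44 ≈ -5615.1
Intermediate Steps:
g(W, V) = 9 (g(W, V) = 7 - 1*(-2) = 7 + 2 = 9)
C(R, P) = 2*P*(-9 + R) (C(R, P) = (R + (-5 - 4))*(2*P) = (R - 9)*(2*P) = (-9 + R)*(2*P) = 2*P*(-9 + R))
b = 41/44 (b = -205*(-1/220) = 41/44 ≈ 0.93182)
A(l) = 486 - 54*l (A(l) = -6*9*(-9 + l) = -3*(-162 + 18*l) = 486 - 54*l)
O = -2337/44 (O = (41/44)*(-57) = -2337/44 ≈ -53.114)
O - A(-94) = -2337/44 - (486 - 54*(-94)) = -2337/44 - (486 + 5076) = -2337/44 - 1*5562 = -2337/44 - 5562 = -247065/44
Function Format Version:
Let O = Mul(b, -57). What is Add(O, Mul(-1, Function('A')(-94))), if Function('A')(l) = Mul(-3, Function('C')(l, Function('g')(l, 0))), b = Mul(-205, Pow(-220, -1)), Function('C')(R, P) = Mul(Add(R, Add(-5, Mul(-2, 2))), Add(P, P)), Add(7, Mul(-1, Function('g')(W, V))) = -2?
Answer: Rational(-247065, 44) ≈ -5615.1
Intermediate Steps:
Function('g')(W, V) = 9 (Function('g')(W, V) = Add(7, Mul(-1, -2)) = Add(7, 2) = 9)
Function('C')(R, P) = Mul(2, P, Add(-9, R)) (Function('C')(R, P) = Mul(Add(R, Add(-5, -4)), Mul(2, P)) = Mul(Add(R, -9), Mul(2, P)) = Mul(Add(-9, R), Mul(2, P)) = Mul(2, P, Add(-9, R)))
b = Rational(41, 44) (b = Mul(-205, Rational(-1, 220)) = Rational(41, 44) ≈ 0.93182)
Function('A')(l) = Add(486, Mul(-54, l)) (Function('A')(l) = Mul(-3, Mul(2, 9, Add(-9, l))) = Mul(-3, Add(-162, Mul(18, l))) = Add(486, Mul(-54, l)))
O = Rational(-2337, 44) (O = Mul(Rational(41, 44), -57) = Rational(-2337, 44) ≈ -53.114)
Add(O, Mul(-1, Function('A')(-94))) = Add(Rational(-2337, 44), Mul(-1, Add(486, Mul(-54, -94)))) = Add(Rational(-2337, 44), Mul(-1, Add(486, 5076))) = Add(Rational(-2337, 44), Mul(-1, 5562)) = Add(Rational(-2337, 44), -5562) = Rational(-247065, 44)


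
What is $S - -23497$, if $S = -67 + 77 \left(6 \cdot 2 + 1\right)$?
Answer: $24431$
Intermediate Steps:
$S = 934$ ($S = -67 + 77 \left(12 + 1\right) = -67 + 77 \cdot 13 = -67 + 1001 = 934$)
$S - -23497 = 934 - -23497 = 934 + 23497 = 24431$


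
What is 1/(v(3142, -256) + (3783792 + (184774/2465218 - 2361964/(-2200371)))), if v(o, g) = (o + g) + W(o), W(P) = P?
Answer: 2712197097939/10278741920374940633 ≈ 2.6386e-7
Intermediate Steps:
v(o, g) = g + 2*o (v(o, g) = (o + g) + o = (g + o) + o = g + 2*o)
1/(v(3142, -256) + (3783792 + (184774/2465218 - 2361964/(-2200371)))) = 1/((-256 + 2*3142) + (3783792 + (184774/2465218 - 2361964/(-2200371)))) = 1/((-256 + 6284) + (3783792 + (184774*(1/2465218) - 2361964*(-1/2200371)))) = 1/(6028 + (3783792 + (92387/1232609 + 2361964/2200371))) = 1/(6028 + (3783792 + 3114663759653/2712197097939)) = 1/(6028 + 10262392796268564341/2712197097939) = 1/(10278741920374940633/2712197097939) = 2712197097939/10278741920374940633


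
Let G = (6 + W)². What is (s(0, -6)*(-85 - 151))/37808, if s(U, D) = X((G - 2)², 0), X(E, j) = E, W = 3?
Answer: -368219/9452 ≈ -38.957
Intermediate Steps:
G = 81 (G = (6 + 3)² = 9² = 81)
s(U, D) = 6241 (s(U, D) = (81 - 2)² = 79² = 6241)
(s(0, -6)*(-85 - 151))/37808 = (6241*(-85 - 151))/37808 = (6241*(-236))*(1/37808) = -1472876*1/37808 = -368219/9452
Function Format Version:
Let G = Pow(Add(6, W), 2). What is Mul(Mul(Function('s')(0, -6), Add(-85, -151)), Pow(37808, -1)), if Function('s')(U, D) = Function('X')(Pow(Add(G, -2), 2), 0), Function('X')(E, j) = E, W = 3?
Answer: Rational(-368219, 9452) ≈ -38.957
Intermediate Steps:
G = 81 (G = Pow(Add(6, 3), 2) = Pow(9, 2) = 81)
Function('s')(U, D) = 6241 (Function('s')(U, D) = Pow(Add(81, -2), 2) = Pow(79, 2) = 6241)
Mul(Mul(Function('s')(0, -6), Add(-85, -151)), Pow(37808, -1)) = Mul(Mul(6241, Add(-85, -151)), Pow(37808, -1)) = Mul(Mul(6241, -236), Rational(1, 37808)) = Mul(-1472876, Rational(1, 37808)) = Rational(-368219, 9452)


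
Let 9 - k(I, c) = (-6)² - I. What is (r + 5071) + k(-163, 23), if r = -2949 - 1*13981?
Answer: -12049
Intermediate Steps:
r = -16930 (r = -2949 - 13981 = -16930)
k(I, c) = -27 + I (k(I, c) = 9 - ((-6)² - I) = 9 - (36 - I) = 9 + (-36 + I) = -27 + I)
(r + 5071) + k(-163, 23) = (-16930 + 5071) + (-27 - 163) = -11859 - 190 = -12049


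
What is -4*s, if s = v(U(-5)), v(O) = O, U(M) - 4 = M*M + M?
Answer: -96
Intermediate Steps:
U(M) = 4 + M + M**2 (U(M) = 4 + (M*M + M) = 4 + (M**2 + M) = 4 + (M + M**2) = 4 + M + M**2)
s = 24 (s = 4 - 5 + (-5)**2 = 4 - 5 + 25 = 24)
-4*s = -4*24 = -96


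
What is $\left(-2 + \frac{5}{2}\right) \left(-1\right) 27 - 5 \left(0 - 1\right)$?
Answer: $- \frac{17}{2} \approx -8.5$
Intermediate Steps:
$\left(-2 + \frac{5}{2}\right) \left(-1\right) 27 - 5 \left(0 - 1\right) = \left(-2 + 5 \cdot \frac{1}{2}\right) \left(-1\right) 27 - -5 = \left(-2 + \frac{5}{2}\right) \left(-1\right) 27 + 5 = \frac{1}{2} \left(-1\right) 27 + 5 = \left(- \frac{1}{2}\right) 27 + 5 = - \frac{27}{2} + 5 = - \frac{17}{2}$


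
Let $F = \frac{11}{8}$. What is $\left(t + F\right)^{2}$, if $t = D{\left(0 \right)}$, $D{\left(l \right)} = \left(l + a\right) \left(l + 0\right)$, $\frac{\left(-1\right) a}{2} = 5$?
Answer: $\frac{121}{64} \approx 1.8906$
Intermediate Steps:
$a = -10$ ($a = \left(-2\right) 5 = -10$)
$D{\left(l \right)} = l \left(-10 + l\right)$ ($D{\left(l \right)} = \left(l - 10\right) \left(l + 0\right) = \left(-10 + l\right) l = l \left(-10 + l\right)$)
$t = 0$ ($t = 0 \left(-10 + 0\right) = 0 \left(-10\right) = 0$)
$F = \frac{11}{8}$ ($F = 11 \cdot \frac{1}{8} = \frac{11}{8} \approx 1.375$)
$\left(t + F\right)^{2} = \left(0 + \frac{11}{8}\right)^{2} = \left(\frac{11}{8}\right)^{2} = \frac{121}{64}$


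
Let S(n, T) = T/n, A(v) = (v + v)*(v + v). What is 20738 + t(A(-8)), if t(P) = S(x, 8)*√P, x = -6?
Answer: 62150/3 ≈ 20717.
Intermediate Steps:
A(v) = 4*v² (A(v) = (2*v)*(2*v) = 4*v²)
t(P) = -4*√P/3 (t(P) = (8/(-6))*√P = (8*(-⅙))*√P = -4*√P/3)
20738 + t(A(-8)) = 20738 - 4*√(4*(-8)²)/3 = 20738 - 4*√(4*64)/3 = 20738 - 4*√256/3 = 20738 - 4/3*16 = 20738 - 64/3 = 62150/3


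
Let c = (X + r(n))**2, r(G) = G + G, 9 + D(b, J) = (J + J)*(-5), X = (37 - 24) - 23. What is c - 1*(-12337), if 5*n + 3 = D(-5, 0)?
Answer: 313901/25 ≈ 12556.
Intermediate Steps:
X = -10 (X = 13 - 23 = -10)
D(b, J) = -9 - 10*J (D(b, J) = -9 + (J + J)*(-5) = -9 + (2*J)*(-5) = -9 - 10*J)
n = -12/5 (n = -3/5 + (-9 - 10*0)/5 = -3/5 + (-9 + 0)/5 = -3/5 + (1/5)*(-9) = -3/5 - 9/5 = -12/5 ≈ -2.4000)
r(G) = 2*G
c = 5476/25 (c = (-10 + 2*(-12/5))**2 = (-10 - 24/5)**2 = (-74/5)**2 = 5476/25 ≈ 219.04)
c - 1*(-12337) = 5476/25 - 1*(-12337) = 5476/25 + 12337 = 313901/25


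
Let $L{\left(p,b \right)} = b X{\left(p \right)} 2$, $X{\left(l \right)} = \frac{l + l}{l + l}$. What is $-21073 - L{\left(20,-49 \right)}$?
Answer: $-20975$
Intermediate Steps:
$X{\left(l \right)} = 1$ ($X{\left(l \right)} = \frac{2 l}{2 l} = 2 l \frac{1}{2 l} = 1$)
$L{\left(p,b \right)} = 2 b$ ($L{\left(p,b \right)} = b 1 \cdot 2 = b 2 = 2 b$)
$-21073 - L{\left(20,-49 \right)} = -21073 - 2 \left(-49\right) = -21073 - -98 = -21073 + 98 = -20975$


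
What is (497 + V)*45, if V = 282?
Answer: 35055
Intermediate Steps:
(497 + V)*45 = (497 + 282)*45 = 779*45 = 35055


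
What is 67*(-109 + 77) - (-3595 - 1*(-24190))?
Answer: -22739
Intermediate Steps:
67*(-109 + 77) - (-3595 - 1*(-24190)) = 67*(-32) - (-3595 + 24190) = -2144 - 1*20595 = -2144 - 20595 = -22739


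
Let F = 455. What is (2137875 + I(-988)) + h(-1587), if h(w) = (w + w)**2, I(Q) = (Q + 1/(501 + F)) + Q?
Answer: 11672927301/956 ≈ 1.2210e+7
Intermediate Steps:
I(Q) = 1/956 + 2*Q (I(Q) = (Q + 1/(501 + 455)) + Q = (Q + 1/956) + Q = (1/956 + Q) + Q = 1/956 + 2*Q)
h(w) = 4*w**2 (h(w) = (2*w)**2 = 4*w**2)
(2137875 + I(-988)) + h(-1587) = (2137875 + (1/956 + 2*(-988))) + 4*(-1587)**2 = (2137875 + (1/956 - 1976)) + 4*2518569 = (2137875 - 1889055/956) + 10074276 = 2041919445/956 + 10074276 = 11672927301/956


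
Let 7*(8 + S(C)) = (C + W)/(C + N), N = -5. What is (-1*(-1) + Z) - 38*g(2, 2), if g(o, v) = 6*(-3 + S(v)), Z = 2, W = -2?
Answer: 2511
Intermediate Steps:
S(C) = -8 + (-2 + C)/(7*(-5 + C)) (S(C) = -8 + ((C - 2)/(C - 5))/7 = -8 + ((-2 + C)/(-5 + C))/7 = -8 + (-2 + C)/(7*(-5 + C)))
g(o, v) = -18 + 6*(278 - 55*v)/(7*(-5 + v)) (g(o, v) = 6*(-3 + (278 - 55*v)/(7*(-5 + v))) = -18 + 6*(278 - 55*v)/(7*(-5 + v)))
(-1*(-1) + Z) - 38*g(2, 2) = (-1*(-1) + 2) - 228*(383 - 76*2)/(7*(-5 + 2)) = (1 + 2) - 228*(383 - 152)/(7*(-3)) = 3 - 228*(-1)*231/(7*3) = 3 - 38*(-66) = 3 + 2508 = 2511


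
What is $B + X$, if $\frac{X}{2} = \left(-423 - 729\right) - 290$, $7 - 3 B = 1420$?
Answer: $-3355$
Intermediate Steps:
$B = -471$ ($B = \frac{7}{3} - \frac{1420}{3} = -471$)
$X = -2884$ ($X = 2 \left(\left(-423 - 729\right) - 290\right) = 2 \left(-1152 - 290\right) = 2 \left(-1442\right) = -2884$)
$B + X = -471 - 2884 = -3355$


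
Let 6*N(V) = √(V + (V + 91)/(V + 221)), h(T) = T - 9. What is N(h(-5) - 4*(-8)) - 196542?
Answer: -196542 + √1054229/1434 ≈ -1.9654e+5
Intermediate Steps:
h(T) = -9 + T
N(V) = √(V + (91 + V)/(221 + V))/6 (N(V) = √(V + (V + 91)/(V + 221))/6 = √(V + (91 + V)/(221 + V))/6)
N(h(-5) - 4*(-8)) - 196542 = √((91 + ((-9 - 5) - 4*(-8)) + ((-9 - 5) - 4*(-8))*(221 + ((-9 - 5) - 4*(-8))))/(221 + ((-9 - 5) - 4*(-8))))/6 - 196542 = √((91 + (-14 + 32) + (-14 + 32)*(221 + (-14 + 32)))/(221 + (-14 + 32)))/6 - 196542 = √((91 + 18 + 18*(221 + 18))/(221 + 18))/6 - 196542 = √((91 + 18 + 18*239)/239)/6 - 196542 = √((91 + 18 + 4302)/239)/6 - 196542 = √((1/239)*4411)/6 - 196542 = √(4411/239)/6 - 196542 = (√1054229/239)/6 - 196542 = √1054229/1434 - 196542 = -196542 + √1054229/1434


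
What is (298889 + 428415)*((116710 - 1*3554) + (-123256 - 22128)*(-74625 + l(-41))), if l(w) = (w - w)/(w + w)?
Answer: 7890807767235424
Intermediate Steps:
l(w) = 0 (l(w) = 0/((2*w)) = 0*(1/(2*w)) = 0)
(298889 + 428415)*((116710 - 1*3554) + (-123256 - 22128)*(-74625 + l(-41))) = (298889 + 428415)*((116710 - 1*3554) + (-123256 - 22128)*(-74625 + 0)) = 727304*((116710 - 3554) - 145384*(-74625)) = 727304*(113156 + 10849281000) = 727304*10849394156 = 7890807767235424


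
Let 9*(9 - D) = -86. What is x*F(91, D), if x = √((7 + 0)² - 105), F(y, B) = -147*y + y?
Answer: -26572*I*√14 ≈ -99423.0*I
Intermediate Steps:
D = 167/9 (D = 9 - ⅑*(-86) = 9 + 86/9 = 167/9 ≈ 18.556)
F(y, B) = -146*y
x = 2*I*√14 (x = √(7² - 105) = √(49 - 105) = √(-56) = 2*I*√14 ≈ 7.4833*I)
x*F(91, D) = (2*I*√14)*(-146*91) = (2*I*√14)*(-13286) = -26572*I*√14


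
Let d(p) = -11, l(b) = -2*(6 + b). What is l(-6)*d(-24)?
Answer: 0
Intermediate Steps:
l(b) = -12 - 2*b
l(-6)*d(-24) = (-12 - 2*(-6))*(-11) = (-12 + 12)*(-11) = 0*(-11) = 0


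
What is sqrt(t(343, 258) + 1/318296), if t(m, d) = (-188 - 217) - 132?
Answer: I*sqrt(13601182050874)/159148 ≈ 23.173*I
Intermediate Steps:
t(m, d) = -537 (t(m, d) = -405 - 132 = -537)
sqrt(t(343, 258) + 1/318296) = sqrt(-537 + 1/318296) = sqrt(-170924951/318296) = I*sqrt(13601182050874)/159148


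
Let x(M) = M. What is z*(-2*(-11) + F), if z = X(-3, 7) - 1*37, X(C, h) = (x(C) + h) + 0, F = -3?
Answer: -627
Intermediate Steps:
X(C, h) = C + h (X(C, h) = (C + h) + 0 = C + h)
z = -33 (z = (-3 + 7) - 1*37 = 4 - 37 = -33)
z*(-2*(-11) + F) = -33*(-2*(-11) - 3) = -33*(22 - 3) = -33*19 = -627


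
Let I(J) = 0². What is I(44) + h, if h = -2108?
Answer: -2108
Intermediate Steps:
I(J) = 0
I(44) + h = 0 - 2108 = -2108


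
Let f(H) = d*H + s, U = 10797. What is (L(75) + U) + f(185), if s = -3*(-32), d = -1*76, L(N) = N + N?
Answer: -3017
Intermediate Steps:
L(N) = 2*N
d = -76
s = 96
f(H) = 96 - 76*H (f(H) = -76*H + 96 = 96 - 76*H)
(L(75) + U) + f(185) = (2*75 + 10797) + (96 - 76*185) = (150 + 10797) + (96 - 14060) = 10947 - 13964 = -3017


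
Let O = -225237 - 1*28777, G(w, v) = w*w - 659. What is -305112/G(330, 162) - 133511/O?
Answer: -63051355417/27494729374 ≈ -2.2932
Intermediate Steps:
G(w, v) = -659 + w² (G(w, v) = w² - 659 = -659 + w²)
O = -254014 (O = -225237 - 28777 = -254014)
-305112/G(330, 162) - 133511/O = -305112/(-659 + 330²) - 133511/(-254014) = -305112/(-659 + 108900) - 133511*(-1/254014) = -305112/108241 + 133511/254014 = -63051355417/27494729374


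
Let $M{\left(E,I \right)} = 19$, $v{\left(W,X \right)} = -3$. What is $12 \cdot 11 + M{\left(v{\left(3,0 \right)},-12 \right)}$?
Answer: $151$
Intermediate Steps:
$12 \cdot 11 + M{\left(v{\left(3,0 \right)},-12 \right)} = 12 \cdot 11 + 19 = 132 + 19 = 151$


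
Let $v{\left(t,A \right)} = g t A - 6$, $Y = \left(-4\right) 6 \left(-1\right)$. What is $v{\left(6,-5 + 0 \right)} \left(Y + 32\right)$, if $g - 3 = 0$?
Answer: $-5376$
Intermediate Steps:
$g = 3$ ($g = 3 + 0 = 3$)
$Y = 24$ ($Y = \left(-24\right) \left(-1\right) = 24$)
$v{\left(t,A \right)} = -6 + 3 A t$ ($v{\left(t,A \right)} = 3 t A - 6 = 3 A t - 6 = -6 + 3 A t$)
$v{\left(6,-5 + 0 \right)} \left(Y + 32\right) = \left(-6 + 3 \left(-5 + 0\right) 6\right) \left(24 + 32\right) = \left(-6 + 3 \left(-5\right) 6\right) 56 = \left(-6 - 90\right) 56 = \left(-96\right) 56 = -5376$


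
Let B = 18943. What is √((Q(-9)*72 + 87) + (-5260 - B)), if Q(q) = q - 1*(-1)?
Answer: 2*I*√6173 ≈ 157.14*I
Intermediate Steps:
Q(q) = 1 + q (Q(q) = q + 1 = 1 + q)
√((Q(-9)*72 + 87) + (-5260 - B)) = √(((1 - 9)*72 + 87) + (-5260 - 1*18943)) = √((-8*72 + 87) + (-5260 - 18943)) = √((-576 + 87) - 24203) = √(-489 - 24203) = √(-24692) = 2*I*√6173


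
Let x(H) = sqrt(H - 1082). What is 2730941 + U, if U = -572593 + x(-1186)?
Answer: 2158348 + 18*I*sqrt(7) ≈ 2.1583e+6 + 47.624*I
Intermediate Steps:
x(H) = sqrt(-1082 + H)
U = -572593 + 18*I*sqrt(7) (U = -572593 + sqrt(-1082 - 1186) = -572593 + sqrt(-2268) = -572593 + 18*I*sqrt(7) ≈ -5.7259e+5 + 47.624*I)
2730941 + U = 2730941 + (-572593 + 18*I*sqrt(7)) = 2158348 + 18*I*sqrt(7)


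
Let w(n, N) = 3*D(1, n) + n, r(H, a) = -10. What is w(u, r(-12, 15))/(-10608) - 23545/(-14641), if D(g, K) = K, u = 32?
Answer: 15493207/9706983 ≈ 1.5961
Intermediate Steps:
w(n, N) = 4*n (w(n, N) = 3*n + n = 4*n)
w(u, r(-12, 15))/(-10608) - 23545/(-14641) = (4*32)/(-10608) - 23545/(-14641) = 128*(-1/10608) - 23545*(-1/14641) = -8/663 + 23545/14641 = 15493207/9706983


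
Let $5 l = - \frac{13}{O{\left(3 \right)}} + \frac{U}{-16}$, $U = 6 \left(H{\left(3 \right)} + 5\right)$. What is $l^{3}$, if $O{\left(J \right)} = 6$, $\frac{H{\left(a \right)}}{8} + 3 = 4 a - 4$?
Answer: $- \frac{95443993}{1728000} \approx -55.234$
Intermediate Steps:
$H{\left(a \right)} = -56 + 32 a$ ($H{\left(a \right)} = -24 + 8 \left(4 a - 4\right) = -24 + 8 \left(-4 + 4 a\right) = -24 + \left(-32 + 32 a\right) = -56 + 32 a$)
$U = 270$ ($U = 6 \left(\left(-56 + 32 \cdot 3\right) + 5\right) = 6 \left(\left(-56 + 96\right) + 5\right) = 6 \left(40 + 5\right) = 6 \cdot 45 = 270$)
$l = - \frac{457}{120}$ ($l = \frac{- \frac{13}{6} + \frac{270}{-16}}{5} = \frac{\left(-13\right) \frac{1}{6} + 270 \left(- \frac{1}{16}\right)}{5} = \frac{- \frac{13}{6} - \frac{135}{8}}{5} = \frac{1}{5} \left(- \frac{457}{24}\right) = - \frac{457}{120} \approx -3.8083$)
$l^{3} = \left(- \frac{457}{120}\right)^{3} = - \frac{95443993}{1728000}$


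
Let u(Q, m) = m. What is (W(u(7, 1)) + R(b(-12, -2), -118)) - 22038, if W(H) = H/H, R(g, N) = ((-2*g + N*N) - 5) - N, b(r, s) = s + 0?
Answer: -7996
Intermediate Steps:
b(r, s) = s
R(g, N) = -5 + N² - N - 2*g (R(g, N) = ((-2*g + N²) - 5) - N = ((N² - 2*g) - 5) - N = (-5 + N² - 2*g) - N = -5 + N² - N - 2*g)
W(H) = 1
(W(u(7, 1)) + R(b(-12, -2), -118)) - 22038 = (1 + (-5 + (-118)² - 1*(-118) - 2*(-2))) - 22038 = (1 + (-5 + 13924 + 118 + 4)) - 22038 = (1 + 14041) - 22038 = 14042 - 22038 = -7996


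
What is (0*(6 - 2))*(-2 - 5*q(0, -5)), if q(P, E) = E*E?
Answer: 0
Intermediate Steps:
q(P, E) = E²
(0*(6 - 2))*(-2 - 5*q(0, -5)) = (0*(6 - 2))*(-2 - 5*(-5)²) = (0*4)*(-2 - 5*25) = 0*(-2 - 125) = 0*(-127) = 0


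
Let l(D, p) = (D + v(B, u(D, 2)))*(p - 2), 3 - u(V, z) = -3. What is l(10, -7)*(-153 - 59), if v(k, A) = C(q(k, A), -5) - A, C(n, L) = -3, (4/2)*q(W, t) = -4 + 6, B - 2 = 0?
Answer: 1908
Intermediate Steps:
u(V, z) = 6 (u(V, z) = 3 - 1*(-3) = 3 + 3 = 6)
B = 2 (B = 2 + 0 = 2)
q(W, t) = 1 (q(W, t) = (-4 + 6)/2 = (½)*2 = 1)
v(k, A) = -3 - A
l(D, p) = (-9 + D)*(-2 + p) (l(D, p) = (D + (-3 - 1*6))*(p - 2) = (D + (-3 - 6))*(-2 + p) = (D - 9)*(-2 + p) = (-9 + D)*(-2 + p))
l(10, -7)*(-153 - 59) = (18 - 9*(-7) - 2*10 + 10*(-7))*(-153 - 59) = (18 + 63 - 20 - 70)*(-212) = -9*(-212) = 1908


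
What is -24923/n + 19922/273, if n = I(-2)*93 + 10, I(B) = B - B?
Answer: -943537/390 ≈ -2419.3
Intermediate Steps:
I(B) = 0
n = 10 (n = 0*93 + 10 = 0 + 10 = 10)
-24923/n + 19922/273 = -24923/10 + 19922/273 = -24923*⅒ + 19922*(1/273) = -24923/10 + 2846/39 = -943537/390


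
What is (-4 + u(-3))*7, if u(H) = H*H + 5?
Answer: 70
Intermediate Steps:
u(H) = 5 + H**2 (u(H) = H**2 + 5 = 5 + H**2)
(-4 + u(-3))*7 = (-4 + (5 + (-3)**2))*7 = (-4 + (5 + 9))*7 = (-4 + 14)*7 = 10*7 = 70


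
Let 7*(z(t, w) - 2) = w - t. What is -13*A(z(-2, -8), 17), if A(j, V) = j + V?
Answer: -1651/7 ≈ -235.86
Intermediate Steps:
z(t, w) = 2 - t/7 + w/7 (z(t, w) = 2 + (w - t)/7 = 2 + (-t/7 + w/7) = 2 - t/7 + w/7)
A(j, V) = V + j
-13*A(z(-2, -8), 17) = -13*(17 + (2 - ⅐*(-2) + (⅐)*(-8))) = -13*(17 + (2 + 2/7 - 8/7)) = -13*(17 + 8/7) = -13*127/7 = -1651/7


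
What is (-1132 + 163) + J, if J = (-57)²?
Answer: 2280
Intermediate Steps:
J = 3249
(-1132 + 163) + J = (-1132 + 163) + 3249 = -969 + 3249 = 2280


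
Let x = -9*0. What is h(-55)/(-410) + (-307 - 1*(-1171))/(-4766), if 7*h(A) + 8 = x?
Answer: -610388/3419605 ≈ -0.17850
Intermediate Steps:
x = 0
h(A) = -8/7 (h(A) = -8/7 + (⅐)*0 = -8/7 + 0 = -8/7)
h(-55)/(-410) + (-307 - 1*(-1171))/(-4766) = -8/7/(-410) + (-307 - 1*(-1171))/(-4766) = -8/7*(-1/410) + (-307 + 1171)*(-1/4766) = 4/1435 + 864*(-1/4766) = 4/1435 - 432/2383 = -610388/3419605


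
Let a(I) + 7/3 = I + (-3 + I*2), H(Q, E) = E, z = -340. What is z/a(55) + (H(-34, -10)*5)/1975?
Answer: -81538/37841 ≈ -2.1548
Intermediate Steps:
a(I) = -16/3 + 3*I (a(I) = -7/3 + (I + (-3 + I*2)) = -7/3 + (I + (-3 + 2*I)) = -7/3 + (-3 + 3*I) = -16/3 + 3*I)
z/a(55) + (H(-34, -10)*5)/1975 = -340/(-16/3 + 3*55) - 10*5/1975 = -340/(-16/3 + 165) - 50*1/1975 = -340/479/3 - 2/79 = -340*3/479 - 2/79 = -1020/479 - 2/79 = -81538/37841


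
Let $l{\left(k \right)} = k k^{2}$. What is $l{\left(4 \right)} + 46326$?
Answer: $46390$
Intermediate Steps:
$l{\left(k \right)} = k^{3}$
$l{\left(4 \right)} + 46326 = 4^{3} + 46326 = 64 + 46326 = 46390$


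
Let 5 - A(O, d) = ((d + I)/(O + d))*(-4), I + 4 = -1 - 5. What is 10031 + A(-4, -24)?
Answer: 70286/7 ≈ 10041.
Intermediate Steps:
I = -10 (I = -4 + (-1 - 5) = -4 - 6 = -10)
A(O, d) = 5 + 4*(-10 + d)/(O + d) (A(O, d) = 5 - (d - 10)/(O + d)*(-4) = 5 - (-10 + d)/(O + d)*(-4) = 5 - (-4)*(-10 + d)/(O + d) = 5 + 4*(-10 + d)/(O + d))
10031 + A(-4, -24) = 10031 + (-40 + 5*(-4) + 9*(-24))/(-4 - 24) = 10031 + (-40 - 20 - 216)/(-28) = 10031 - 1/28*(-276) = 10031 + 69/7 = 70286/7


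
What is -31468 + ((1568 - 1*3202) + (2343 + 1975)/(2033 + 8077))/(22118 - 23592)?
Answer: -21314728459/677370 ≈ -31467.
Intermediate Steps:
-31468 + ((1568 - 1*3202) + (2343 + 1975)/(2033 + 8077))/(22118 - 23592) = -31468 + ((1568 - 3202) + 4318/10110)/(-1474) = -31468 + (-1634 + 4318*(1/10110))*(-1/1474) = -31468 + (-1634 + 2159/5055)*(-1/1474) = -31468 - 8257711/5055*(-1/1474) = -31468 + 750701/677370 = -21314728459/677370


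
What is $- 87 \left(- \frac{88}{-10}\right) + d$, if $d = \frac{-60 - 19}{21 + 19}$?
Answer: $- \frac{30703}{40} \approx -767.58$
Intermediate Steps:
$d = - \frac{79}{40} \approx -1.975$
$- 87 \left(- \frac{88}{-10}\right) + d = - 87 \left(- \frac{88}{-10}\right) - \frac{79}{40} = - 87 \left(\left(-88\right) \left(- \frac{1}{10}\right)\right) - \frac{79}{40} = \left(-87\right) \frac{44}{5} - \frac{79}{40} = - \frac{3828}{5} - \frac{79}{40} = - \frac{30703}{40}$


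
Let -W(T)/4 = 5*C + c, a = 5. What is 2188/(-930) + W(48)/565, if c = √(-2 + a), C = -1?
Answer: -121762/52545 - 4*√3/565 ≈ -2.3296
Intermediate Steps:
c = √3 (c = √(-2 + 5) = √3 ≈ 1.7320)
W(T) = 20 - 4*√3 (W(T) = -4*(5*(-1) + √3) = -4*(-5 + √3) = 20 - 4*√3)
2188/(-930) + W(48)/565 = 2188/(-930) + (20 - 4*√3)/565 = 2188*(-1/930) + (20 - 4*√3)*(1/565) = -1094/465 + (4/113 - 4*√3/565) = -121762/52545 - 4*√3/565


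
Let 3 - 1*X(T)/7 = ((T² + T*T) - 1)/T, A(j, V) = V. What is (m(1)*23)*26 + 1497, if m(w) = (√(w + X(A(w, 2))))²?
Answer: 2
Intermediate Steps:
X(T) = 21 - 7*(-1 + 2*T²)/T (X(T) = 21 - 7*((T² + T*T) - 1)/T = 21 - 7*((T² + T²) - 1)/T = 21 - 7*(2*T² - 1)/T = 21 - 7*(-1 + 2*T²)/T)
m(w) = -7/2 + w (m(w) = (√(w + (21 - 14*2 + 7/2)))² = (√(w + (21 - 28 + 7*(½))))² = (√(w + (21 - 28 + 7/2)))² = (√(w - 7/2))² = (√(-7/2 + w))² = -7/2 + w)
(m(1)*23)*26 + 1497 = ((-7/2 + 1)*23)*26 + 1497 = -5/2*23*26 + 1497 = -115/2*26 + 1497 = -1495 + 1497 = 2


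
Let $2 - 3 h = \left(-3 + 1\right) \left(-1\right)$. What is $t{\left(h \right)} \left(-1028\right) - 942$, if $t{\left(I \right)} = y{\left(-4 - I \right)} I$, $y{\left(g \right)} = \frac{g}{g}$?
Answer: $-942$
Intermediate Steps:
$h = 0$ ($h = \frac{2}{3} - \frac{\left(-3 + 1\right) \left(-1\right)}{3} = \frac{2}{3} - \frac{\left(-2\right) \left(-1\right)}{3} = \frac{2}{3} - \frac{2}{3} = 0$)
$y{\left(g \right)} = 1$
$t{\left(I \right)} = I$ ($t{\left(I \right)} = 1 I = I$)
$t{\left(h \right)} \left(-1028\right) - 942 = 0 \left(-1028\right) - 942 = 0 - 942 = -942$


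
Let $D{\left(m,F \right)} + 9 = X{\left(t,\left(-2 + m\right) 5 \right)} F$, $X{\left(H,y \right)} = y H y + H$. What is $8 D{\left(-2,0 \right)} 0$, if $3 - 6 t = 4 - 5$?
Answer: $0$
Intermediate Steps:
$t = \frac{2}{3}$ ($t = \frac{1}{2} - \frac{4 - 5}{6} = \frac{1}{2} - - \frac{1}{6} = \frac{1}{2} + \frac{1}{6} = \frac{2}{3} \approx 0.66667$)
$X{\left(H,y \right)} = H + H y^{2}$ ($X{\left(H,y \right)} = H y y + H = H y^{2} + H = H + H y^{2}$)
$D{\left(m,F \right)} = -9 + F \left(\frac{2}{3} + \frac{2 \left(-10 + 5 m\right)^{2}}{3}\right)$ ($D{\left(m,F \right)} = -9 + \frac{2 \left(1 + \left(\left(-2 + m\right) 5\right)^{2}\right)}{3} F = -9 + \frac{2 \left(1 + \left(-10 + 5 m\right)^{2}\right)}{3} F = -9 + \left(\frac{2}{3} + \frac{2 \left(-10 + 5 m\right)^{2}}{3}\right) F = -9 + F \left(\frac{2}{3} + \frac{2 \left(-10 + 5 m\right)^{2}}{3}\right)$)
$8 D{\left(-2,0 \right)} 0 = 8 \left(-9 + \frac{2}{3} \cdot 0 \left(1 + 25 \left(-2 - 2\right)^{2}\right)\right) 0 = 8 \left(-9 + \frac{2}{3} \cdot 0 \left(1 + 25 \left(-4\right)^{2}\right)\right) 0 = 8 \left(-9 + \frac{2}{3} \cdot 0 \left(1 + 25 \cdot 16\right)\right) 0 = 8 \left(-9 + \frac{2}{3} \cdot 0 \left(1 + 400\right)\right) 0 = 8 \left(-9 + \frac{2}{3} \cdot 0 \cdot 401\right) 0 = 8 \left(-9 + 0\right) 0 = 8 \left(-9\right) 0 = \left(-72\right) 0 = 0$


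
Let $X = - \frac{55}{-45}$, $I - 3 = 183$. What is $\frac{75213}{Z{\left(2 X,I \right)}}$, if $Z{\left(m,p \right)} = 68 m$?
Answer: $\frac{676917}{1496} \approx 452.48$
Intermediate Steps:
$I = 186$ ($I = 3 + 183 = 186$)
$X = \frac{11}{9}$ ($X = \left(-55\right) \left(- \frac{1}{45}\right) = \frac{11}{9} \approx 1.2222$)
$\frac{75213}{Z{\left(2 X,I \right)}} = \frac{75213}{68 \cdot 2 \cdot \frac{11}{9}} = \frac{75213}{68 \cdot \frac{22}{9}} = \frac{75213}{\frac{1496}{9}} = 75213 \cdot \frac{9}{1496} = \frac{676917}{1496}$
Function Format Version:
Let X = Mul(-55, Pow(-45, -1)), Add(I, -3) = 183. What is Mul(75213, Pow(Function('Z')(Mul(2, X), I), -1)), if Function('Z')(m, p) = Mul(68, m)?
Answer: Rational(676917, 1496) ≈ 452.48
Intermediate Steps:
I = 186 (I = Add(3, 183) = 186)
X = Rational(11, 9) (X = Mul(-55, Rational(-1, 45)) = Rational(11, 9) ≈ 1.2222)
Mul(75213, Pow(Function('Z')(Mul(2, X), I), -1)) = Mul(75213, Pow(Mul(68, Mul(2, Rational(11, 9))), -1)) = Mul(75213, Pow(Mul(68, Rational(22, 9)), -1)) = Mul(75213, Pow(Rational(1496, 9), -1)) = Mul(75213, Rational(9, 1496)) = Rational(676917, 1496)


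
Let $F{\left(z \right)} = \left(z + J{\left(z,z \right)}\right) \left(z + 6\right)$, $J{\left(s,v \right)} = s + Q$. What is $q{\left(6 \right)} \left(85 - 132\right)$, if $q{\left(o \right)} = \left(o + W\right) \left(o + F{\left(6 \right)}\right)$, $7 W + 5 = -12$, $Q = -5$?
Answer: $- \frac{105750}{7} \approx -15107.0$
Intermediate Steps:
$J{\left(s,v \right)} = -5 + s$ ($J{\left(s,v \right)} = s - 5 = -5 + s$)
$F{\left(z \right)} = \left(-5 + 2 z\right) \left(6 + z\right)$ ($F{\left(z \right)} = \left(z + \left(-5 + z\right)\right) \left(z + 6\right) = \left(-5 + 2 z\right) \left(6 + z\right)$)
$W = - \frac{17}{7}$ ($W = - \frac{5}{7} + \frac{1}{7} \left(-12\right) = - \frac{5}{7} - \frac{12}{7} = - \frac{17}{7} \approx -2.4286$)
$q{\left(o \right)} = \left(84 + o\right) \left(- \frac{17}{7} + o\right)$ ($q{\left(o \right)} = \left(o - \frac{17}{7}\right) \left(o + \left(-30 + 2 \cdot 6^{2} + 7 \cdot 6\right)\right) = \left(- \frac{17}{7} + o\right) \left(o + \left(-30 + 2 \cdot 36 + 42\right)\right) = \left(- \frac{17}{7} + o\right) \left(o + \left(-30 + 72 + 42\right)\right) = \left(- \frac{17}{7} + o\right) \left(o + 84\right) = \left(- \frac{17}{7} + o\right) \left(84 + o\right) = \left(84 + o\right) \left(- \frac{17}{7} + o\right)$)
$q{\left(6 \right)} \left(85 - 132\right) = \left(-204 + 6^{2} + \frac{571}{7} \cdot 6\right) \left(85 - 132\right) = \left(-204 + 36 + \frac{3426}{7}\right) \left(-47\right) = \frac{2250}{7} \left(-47\right) = - \frac{105750}{7}$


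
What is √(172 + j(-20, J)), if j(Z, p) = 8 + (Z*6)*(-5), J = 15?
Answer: 2*√195 ≈ 27.928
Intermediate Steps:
j(Z, p) = 8 - 30*Z (j(Z, p) = 8 + (6*Z)*(-5) = 8 - 30*Z)
√(172 + j(-20, J)) = √(172 + (8 - 30*(-20))) = √(172 + (8 + 600)) = √(172 + 608) = √780 = 2*√195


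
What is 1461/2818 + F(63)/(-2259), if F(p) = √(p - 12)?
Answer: 1461/2818 - √51/2259 ≈ 0.51529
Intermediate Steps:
F(p) = √(-12 + p)
1461/2818 + F(63)/(-2259) = 1461/2818 + √(-12 + 63)/(-2259) = 1461*(1/2818) + √51*(-1/2259) = 1461/2818 - √51/2259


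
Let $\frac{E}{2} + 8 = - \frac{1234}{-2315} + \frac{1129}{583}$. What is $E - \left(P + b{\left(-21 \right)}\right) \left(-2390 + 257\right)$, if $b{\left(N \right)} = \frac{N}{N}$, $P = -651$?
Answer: $- \frac{1871230238456}{1349645} \approx -1.3865 \cdot 10^{6}$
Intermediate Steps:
$b{\left(N \right)} = 1$
$E = - \frac{14928206}{1349645}$ ($E = -16 + 2 \left(- \frac{1234}{-2315} + \frac{1129}{583}\right) = -16 + 2 \left(\left(-1234\right) \left(- \frac{1}{2315}\right) + 1129 \cdot \frac{1}{583}\right) = -16 + 2 \left(\frac{1234}{2315} + \frac{1129}{583}\right) = -16 + 2 \cdot \frac{3333057}{1349645} = -16 + \frac{6666114}{1349645} = - \frac{14928206}{1349645} \approx -11.061$)
$E - \left(P + b{\left(-21 \right)}\right) \left(-2390 + 257\right) = - \frac{14928206}{1349645} - \left(-651 + 1\right) \left(-2390 + 257\right) = - \frac{14928206}{1349645} - \left(-650\right) \left(-2133\right) = - \frac{14928206}{1349645} - 1386450 = - \frac{1871230238456}{1349645}$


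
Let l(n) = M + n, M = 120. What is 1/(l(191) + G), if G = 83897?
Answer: 1/84208 ≈ 1.1875e-5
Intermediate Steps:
l(n) = 120 + n
1/(l(191) + G) = 1/((120 + 191) + 83897) = 1/(311 + 83897) = 1/84208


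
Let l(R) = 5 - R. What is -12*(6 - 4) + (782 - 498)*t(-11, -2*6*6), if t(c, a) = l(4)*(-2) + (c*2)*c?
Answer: 68136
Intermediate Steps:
t(c, a) = -2 + 2*c² (t(c, a) = (5 - 1*4)*(-2) + (c*2)*c = (5 - 4)*(-2) + (2*c)*c = 1*(-2) + 2*c² = -2 + 2*c²)
-12*(6 - 4) + (782 - 498)*t(-11, -2*6*6) = -12*(6 - 4) + (782 - 498)*(-2 + 2*(-11)²) = -12*2 + 284*(-2 + 2*121) = -24 + 284*(-2 + 242) = -24 + 284*240 = -24 + 68160 = 68136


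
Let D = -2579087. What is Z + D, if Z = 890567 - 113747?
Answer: -1802267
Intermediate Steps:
Z = 776820
Z + D = 776820 - 2579087 = -1802267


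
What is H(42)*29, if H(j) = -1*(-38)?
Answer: 1102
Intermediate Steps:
H(j) = 38
H(42)*29 = 38*29 = 1102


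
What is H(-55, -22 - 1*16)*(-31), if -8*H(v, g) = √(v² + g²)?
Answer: 31*√4469/8 ≈ 259.05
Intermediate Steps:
H(v, g) = -√(g² + v²)/8 (H(v, g) = -√(v² + g²)/8 = -√(g² + v²)/8)
H(-55, -22 - 1*16)*(-31) = -√((-22 - 1*16)² + (-55)²)/8*(-31) = -√((-22 - 16)² + 3025)/8*(-31) = -√((-38)² + 3025)/8*(-31) = -√(1444 + 3025)/8*(-31) = -√4469/8*(-31) = 31*√4469/8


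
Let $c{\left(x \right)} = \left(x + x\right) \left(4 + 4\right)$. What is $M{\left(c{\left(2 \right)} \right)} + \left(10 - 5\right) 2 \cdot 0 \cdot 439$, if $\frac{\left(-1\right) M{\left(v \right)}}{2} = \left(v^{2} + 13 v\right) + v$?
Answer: $-2944$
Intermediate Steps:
$c{\left(x \right)} = 16 x$ ($c{\left(x \right)} = 2 x 8 = 16 x$)
$M{\left(v \right)} = - 28 v - 2 v^{2}$ ($M{\left(v \right)} = - 2 \left(\left(v^{2} + 13 v\right) + v\right) = - 2 \left(v^{2} + 14 v\right) = - 28 v - 2 v^{2}$)
$M{\left(c{\left(2 \right)} \right)} + \left(10 - 5\right) 2 \cdot 0 \cdot 439 = - 2 \cdot 16 \cdot 2 \left(14 + 16 \cdot 2\right) + \left(10 - 5\right) 2 \cdot 0 \cdot 439 = \left(-2\right) 32 \left(14 + 32\right) + 5 \cdot 0 \cdot 439 = \left(-2\right) 32 \cdot 46 + 0 \cdot 439 = -2944 + 0 = -2944$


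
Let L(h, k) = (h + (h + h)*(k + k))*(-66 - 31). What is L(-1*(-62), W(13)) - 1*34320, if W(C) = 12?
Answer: -329006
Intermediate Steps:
L(h, k) = -97*h - 388*h*k (L(h, k) = (h + (2*h)*(2*k))*(-97) = (h + 4*h*k)*(-97) = -97*h - 388*h*k)
L(-1*(-62), W(13)) - 1*34320 = -97*(-1*(-62))*(1 + 4*12) - 1*34320 = -97*62*(1 + 48) - 34320 = -97*62*49 - 34320 = -294686 - 34320 = -329006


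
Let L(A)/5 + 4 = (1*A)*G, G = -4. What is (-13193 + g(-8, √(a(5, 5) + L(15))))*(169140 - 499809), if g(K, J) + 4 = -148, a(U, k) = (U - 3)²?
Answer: 4412777805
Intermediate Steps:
L(A) = -20 - 20*A (L(A) = -20 + 5*((1*A)*(-4)) = -20 + 5*(A*(-4)) = -20 + 5*(-4*A) = -20 - 20*A)
a(U, k) = (-3 + U)²
g(K, J) = -152 (g(K, J) = -4 - 148 = -152)
(-13193 + g(-8, √(a(5, 5) + L(15))))*(169140 - 499809) = (-13193 - 152)*(169140 - 499809) = -13345*(-330669) = 4412777805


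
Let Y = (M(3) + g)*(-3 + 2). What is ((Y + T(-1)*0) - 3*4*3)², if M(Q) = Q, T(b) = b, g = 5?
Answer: 1936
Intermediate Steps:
Y = -8 (Y = (3 + 5)*(-3 + 2) = 8*(-1) = -8)
((Y + T(-1)*0) - 3*4*3)² = ((-8 - 1*0) - 3*4*3)² = ((-8 + 0) - 12*3)² = (-8 - 36)² = (-44)² = 1936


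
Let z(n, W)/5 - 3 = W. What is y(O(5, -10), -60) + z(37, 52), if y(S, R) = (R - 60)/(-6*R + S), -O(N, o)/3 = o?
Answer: 3571/13 ≈ 274.69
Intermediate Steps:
O(N, o) = -3*o
z(n, W) = 15 + 5*W
y(S, R) = (-60 + R)/(S - 6*R)
y(O(5, -10), -60) + z(37, 52) = (60 - 1*(-60))/(-(-3)*(-10) + 6*(-60)) + (15 + 5*52) = (60 + 60)/(-1*30 - 360) + (15 + 260) = 120/(-30 - 360) + 275 = 120/(-390) + 275 = -1/390*120 + 275 = -4/13 + 275 = 3571/13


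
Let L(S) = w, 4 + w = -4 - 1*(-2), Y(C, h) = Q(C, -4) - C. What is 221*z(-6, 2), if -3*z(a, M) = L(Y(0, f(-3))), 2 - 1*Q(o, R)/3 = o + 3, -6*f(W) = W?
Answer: 442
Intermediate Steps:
f(W) = -W/6
Q(o, R) = -3 - 3*o (Q(o, R) = 6 - 3*(o + 3) = 6 - 3*(3 + o) = 6 + (-9 - 3*o) = -3 - 3*o)
Y(C, h) = -3 - 4*C (Y(C, h) = (-3 - 3*C) - C = -3 - 4*C)
w = -6 (w = -4 + (-4 - 1*(-2)) = -4 + (-4 + 2) = -4 - 2 = -6)
L(S) = -6
z(a, M) = 2 (z(a, M) = -⅓*(-6) = 2)
221*z(-6, 2) = 221*2 = 442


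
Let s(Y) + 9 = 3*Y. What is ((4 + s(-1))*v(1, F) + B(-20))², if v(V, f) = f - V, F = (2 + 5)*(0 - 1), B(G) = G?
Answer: 1936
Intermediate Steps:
F = -7 (F = 7*(-1) = -7)
s(Y) = -9 + 3*Y
((4 + s(-1))*v(1, F) + B(-20))² = ((4 + (-9 + 3*(-1)))*(-7 - 1*1) - 20)² = ((4 + (-9 - 3))*(-7 - 1) - 20)² = ((4 - 12)*(-8) - 20)² = (-8*(-8) - 20)² = (64 - 20)² = 44² = 1936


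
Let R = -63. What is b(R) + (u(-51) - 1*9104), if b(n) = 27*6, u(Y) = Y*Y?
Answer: -6341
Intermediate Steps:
u(Y) = Y²
b(n) = 162
b(R) + (u(-51) - 1*9104) = 162 + ((-51)² - 1*9104) = 162 + (2601 - 9104) = 162 - 6503 = -6341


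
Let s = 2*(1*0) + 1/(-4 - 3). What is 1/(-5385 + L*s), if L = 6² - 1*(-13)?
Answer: -1/5392 ≈ -0.00018546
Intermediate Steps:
L = 49 (L = 36 + 13 = 49)
s = -⅐ (s = 2*0 + 1/(-7) = 0 - ⅐ = -⅐ ≈ -0.14286)
1/(-5385 + L*s) = 1/(-5385 + 49*(-⅐)) = 1/(-5385 - 7) = 1/(-5392) = -1/5392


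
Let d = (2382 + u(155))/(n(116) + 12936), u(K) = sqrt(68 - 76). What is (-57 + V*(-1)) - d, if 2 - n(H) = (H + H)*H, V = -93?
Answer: 84241/2329 + I*sqrt(2)/6987 ≈ 36.17 + 0.00020241*I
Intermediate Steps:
u(K) = 2*I*sqrt(2) (u(K) = sqrt(-8) = 2*I*sqrt(2))
n(H) = 2 - 2*H**2 (n(H) = 2 - (H + H)*H = 2 - 2*H*H = 2 - 2*H**2)
d = -397/2329 - I*sqrt(2)/6987 (d = (2382 + 2*I*sqrt(2))/((2 - 2*116**2) + 12936) = (2382 + 2*I*sqrt(2))/((2 - 2*13456) + 12936) = (2382 + 2*I*sqrt(2))/((2 - 26912) + 12936) = (2382 + 2*I*sqrt(2))/(-26910 + 12936) = (2382 + 2*I*sqrt(2))/(-13974) = (2382 + 2*I*sqrt(2))*(-1/13974) = -397/2329 - I*sqrt(2)/6987 ≈ -0.17046 - 0.00020241*I)
(-57 + V*(-1)) - d = (-57 - 93*(-1)) - (-397/2329 - I*sqrt(2)/6987) = (-57 + 93) + (397/2329 + I*sqrt(2)/6987) = 36 + (397/2329 + I*sqrt(2)/6987) = 84241/2329 + I*sqrt(2)/6987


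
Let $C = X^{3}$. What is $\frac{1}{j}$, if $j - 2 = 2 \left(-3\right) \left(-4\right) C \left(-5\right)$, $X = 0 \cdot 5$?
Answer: $\frac{1}{2} \approx 0.5$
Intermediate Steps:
$X = 0$
$C = 0$ ($C = 0^{3} = 0$)
$j = 2$ ($j = 2 + 2 \left(-3\right) \left(-4\right) 0 \left(-5\right) = 2 + \left(-6\right) \left(-4\right) 0 \left(-5\right) = 2 + 24 \cdot 0 \left(-5\right) = 2 + 0 \left(-5\right) = 2 + 0 = 2$)
$\frac{1}{j} = \frac{1}{2}$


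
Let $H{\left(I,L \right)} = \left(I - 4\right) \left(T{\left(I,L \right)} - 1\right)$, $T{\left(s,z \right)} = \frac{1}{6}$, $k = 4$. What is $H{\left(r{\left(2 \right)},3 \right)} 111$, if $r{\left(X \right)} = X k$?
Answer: $-370$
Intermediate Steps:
$r{\left(X \right)} = 4 X$ ($r{\left(X \right)} = X 4 = 4 X$)
$T{\left(s,z \right)} = \frac{1}{6}$
$H{\left(I,L \right)} = \frac{10}{3} - \frac{5 I}{6}$ ($H{\left(I,L \right)} = \left(I - 4\right) \left(\frac{1}{6} - 1\right) = \left(-4 + I\right) \left(- \frac{5}{6}\right) = \frac{10}{3} - \frac{5 I}{6}$)
$H{\left(r{\left(2 \right)},3 \right)} 111 = \left(\frac{10}{3} - \frac{5 \cdot 4 \cdot 2}{6}\right) 111 = \left(\frac{10}{3} - \frac{20}{3}\right) 111 = \left(- \frac{10}{3}\right) 111 = -370$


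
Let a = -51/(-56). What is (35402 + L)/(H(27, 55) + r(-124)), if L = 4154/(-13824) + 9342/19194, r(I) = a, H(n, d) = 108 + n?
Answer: 782795015837/3005188128 ≈ 260.48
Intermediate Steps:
a = 51/56 (a = -51*(-1/56) = 51/56 ≈ 0.91071)
r(I) = 51/56
L = 4117661/22111488 (L = 4154*(-1/13824) + 9342*(1/19194) = -2077/6912 + 1557/3199 = 4117661/22111488 ≈ 0.18622)
(35402 + L)/(H(27, 55) + r(-124)) = (35402 + 4117661/22111488)/((108 + 27) + 51/56) = 782795015837/(22111488*(135 + 51/56)) = 782795015837/(22111488*(7611/56)) = (782795015837/22111488)*(56/7611) = 782795015837/3005188128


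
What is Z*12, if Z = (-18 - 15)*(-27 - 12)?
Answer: 15444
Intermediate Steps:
Z = 1287 (Z = -33*(-39) = 1287)
Z*12 = 1287*12 = 15444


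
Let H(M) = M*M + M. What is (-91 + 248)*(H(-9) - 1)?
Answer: 11147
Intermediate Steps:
H(M) = M + M² (H(M) = M² + M = M + M²)
(-91 + 248)*(H(-9) - 1) = (-91 + 248)*(-9*(1 - 9) - 1) = 157*(-9*(-8) - 1) = 157*(72 - 1) = 157*71 = 11147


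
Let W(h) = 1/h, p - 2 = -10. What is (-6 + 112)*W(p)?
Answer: -53/4 ≈ -13.250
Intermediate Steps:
p = -8 (p = 2 - 10 = -8)
(-6 + 112)*W(p) = (-6 + 112)/(-8) = 106*(-⅛) = -53/4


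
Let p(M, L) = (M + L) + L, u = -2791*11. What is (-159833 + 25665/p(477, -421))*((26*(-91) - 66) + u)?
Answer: 386759587286/73 ≈ 5.2981e+9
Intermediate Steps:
u = -30701
p(M, L) = M + 2*L (p(M, L) = (L + M) + L = M + 2*L)
(-159833 + 25665/p(477, -421))*((26*(-91) - 66) + u) = (-159833 + 25665/(477 + 2*(-421)))*((26*(-91) - 66) - 30701) = (-159833 + 25665/(477 - 842))*((-2366 - 66) - 30701) = (-159833 + 25665/(-365))*(-2432 - 30701) = (-159833 + 25665*(-1/365))*(-33133) = (-159833 - 5133/73)*(-33133) = -11672942/73*(-33133) = 386759587286/73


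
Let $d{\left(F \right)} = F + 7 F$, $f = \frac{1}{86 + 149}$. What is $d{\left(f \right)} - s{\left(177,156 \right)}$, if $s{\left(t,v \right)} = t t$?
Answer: $- \frac{7362307}{235} \approx -31329.0$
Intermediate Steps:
$s{\left(t,v \right)} = t^{2}$
$f = \frac{1}{235} \approx 0.0042553$
$d{\left(F \right)} = 8 F$
$d{\left(f \right)} - s{\left(177,156 \right)} = 8 \cdot \frac{1}{235} - 177^{2} = \frac{8}{235} - 31329 = - \frac{7362307}{235}$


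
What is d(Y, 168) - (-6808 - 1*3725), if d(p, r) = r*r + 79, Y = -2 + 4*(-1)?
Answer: 38836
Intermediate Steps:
Y = -6 (Y = -2 - 4 = -6)
d(p, r) = 79 + r² (d(p, r) = r² + 79 = 79 + r²)
d(Y, 168) - (-6808 - 1*3725) = (79 + 168²) - (-6808 - 1*3725) = (79 + 28224) - (-6808 - 3725) = 28303 - 1*(-10533) = 28303 + 10533 = 38836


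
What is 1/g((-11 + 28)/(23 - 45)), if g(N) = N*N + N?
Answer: -484/85 ≈ -5.6941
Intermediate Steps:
g(N) = N + N**2 (g(N) = N**2 + N = N + N**2)
1/g((-11 + 28)/(23 - 45)) = 1/(((-11 + 28)/(23 - 45))*(1 + (-11 + 28)/(23 - 45))) = 1/((17/(-22))*(1 + 17/(-22))) = 1/((17*(-1/22))*(1 + 17*(-1/22))) = 1/(-17*(1 - 17/22)/22) = 1/(-17/22*5/22) = 1/(-85/484) = -484/85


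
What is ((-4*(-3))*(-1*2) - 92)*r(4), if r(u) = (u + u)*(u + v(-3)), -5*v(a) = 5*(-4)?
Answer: -7424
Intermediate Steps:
v(a) = 4 (v(a) = -(-4) = -⅕*(-20) = 4)
r(u) = 2*u*(4 + u) (r(u) = (u + u)*(u + 4) = (2*u)*(4 + u) = 2*u*(4 + u))
((-4*(-3))*(-1*2) - 92)*r(4) = ((-4*(-3))*(-1*2) - 92)*(2*4*(4 + 4)) = (12*(-2) - 92)*(2*4*8) = (-24 - 92)*64 = -116*64 = -7424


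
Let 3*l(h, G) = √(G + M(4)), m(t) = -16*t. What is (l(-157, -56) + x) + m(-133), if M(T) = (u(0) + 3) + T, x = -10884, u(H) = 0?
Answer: -8756 + 7*I/3 ≈ -8756.0 + 2.3333*I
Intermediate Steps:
M(T) = 3 + T (M(T) = (0 + 3) + T = 3 + T)
l(h, G) = √(7 + G)/3 (l(h, G) = √(G + (3 + 4))/3 = √(G + 7)/3 = √(7 + G)/3)
(l(-157, -56) + x) + m(-133) = (√(7 - 56)/3 - 10884) - 16*(-133) = (√(-49)/3 - 10884) + 2128 = ((7*I)/3 - 10884) + 2128 = (7*I/3 - 10884) + 2128 = (-10884 + 7*I/3) + 2128 = -8756 + 7*I/3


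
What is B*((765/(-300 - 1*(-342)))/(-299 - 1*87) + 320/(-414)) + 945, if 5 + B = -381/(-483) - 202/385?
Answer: 469956213655/495272547 ≈ 948.88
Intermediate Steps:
B = -41936/8855 (B = -5 + (-381/(-483) - 202/385) = -5 + (-381*(-1/483) - 202*1/385) = -5 + (127/161 - 202/385) = -5 + 2339/8855 = -41936/8855 ≈ -4.7359)
B*((765/(-300 - 1*(-342)))/(-299 - 1*87) + 320/(-414)) + 945 = -41936*((765/(-300 - 1*(-342)))/(-299 - 1*87) + 320/(-414))/8855 + 945 = -41936*((765/(-300 + 342))/(-299 - 87) + 320*(-1/414))/8855 + 945 = -41936*((765/42)/(-386) - 160/207)/8855 + 945 = -41936*((765*(1/42))*(-1/386) - 160/207)/8855 + 945 = -41936*((255/14)*(-1/386) - 160/207)/8855 + 945 = -41936*(-255/5404 - 160/207)/8855 + 945 = -41936/8855*(-917425/1118628) + 945 = 1923656740/495272547 + 945 = 469956213655/495272547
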